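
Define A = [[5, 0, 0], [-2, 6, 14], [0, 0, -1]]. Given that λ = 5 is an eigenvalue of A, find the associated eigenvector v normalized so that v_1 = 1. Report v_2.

A − 5I = [[0, 0, 0], [-2, 1, 14], [0, 0, -6]].
Solving (A − 5I)v = 0 gives the eigenspace spanned by (1, 2, 0).
With v_1 = 1, v = (1, 2, 0), so v_2 = 2.

2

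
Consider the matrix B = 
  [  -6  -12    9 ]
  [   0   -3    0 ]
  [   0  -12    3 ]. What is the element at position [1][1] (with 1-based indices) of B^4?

1296

Characteristic polynomial: λ^3 + 6λ^2 - 9λ - 54 = (λ - 3)(λ + 3)(λ + 6), so the eigenvalues are -6, -3, 3.
λ=-6: eigenvector (1, 0, 0).
λ=-3: eigenvector (2, 1, 2).
λ=3: eigenvector (1, 0, 1).
P = [[1, 2, 1], [0, 1, 0], [0, 2, 1]], D = diag(-6, -3, 3), P⁻¹ = [[1, 0, -1], [0, 1, 0], [0, -2, 1]].
B⁴ = P·diag(1296, 81, 81)·P⁻¹ = [[1296, 0, -1215], [0, 81, 0], [0, 0, 81]].
The requested entry is 1296.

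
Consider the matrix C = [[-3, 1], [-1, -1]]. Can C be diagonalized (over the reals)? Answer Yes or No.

Characteristic polynomial: p(t) = t^2 + 4t + 4 = (t + 2)^2.
t = -2 has algebraic multiplicity 2; rank(C + 2I) = 1, so geometric multiplicity = 1.
Geometric multiplicity < algebraic multiplicity, so C is not diagonalizable.

No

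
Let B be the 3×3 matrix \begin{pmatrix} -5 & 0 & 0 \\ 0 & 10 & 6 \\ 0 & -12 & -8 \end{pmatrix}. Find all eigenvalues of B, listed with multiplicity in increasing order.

Characteristic polynomial: p(s) = s^3 + 3s^2 - 18s - 40 = (s - 4)(s + 2)(s + 5).
Roots (with multiplicity): -5, -2, 4.

-5, -2, 4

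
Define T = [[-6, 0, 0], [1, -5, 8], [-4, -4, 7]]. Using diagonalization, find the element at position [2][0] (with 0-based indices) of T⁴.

-80

Characteristic polynomial: r^3 + 4r^2 - 15r - 18 = (r - 3)(r + 1)(r + 6), so the eigenvalues are -6, -1, 3.
r=-6: eigenvector (1, -1, 0).
r=3: eigenvector (0, 1, 1).
r=-1: eigenvector (0, -2, -1).
P = [[1, 0, 0], [-1, 1, -2], [0, 1, -1]], D = diag(-6, 3, -1), P⁻¹ = [[1, 0, 0], [-1, -1, 2], [-1, -1, 1]].
T⁴ = P·diag(1296, 81, 1)·P⁻¹ = [[1296, 0, 0], [-1375, -79, 160], [-80, -80, 161]].
The requested entry is -80.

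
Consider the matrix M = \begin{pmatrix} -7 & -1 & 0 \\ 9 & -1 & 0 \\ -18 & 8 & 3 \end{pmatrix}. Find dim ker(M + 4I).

1

M + 4I = [[-3, -1, 0], [9, 3, 0], [-18, 8, 7]].
This matrix has rank 2, so its null space has dimension 3 − 2 = 1.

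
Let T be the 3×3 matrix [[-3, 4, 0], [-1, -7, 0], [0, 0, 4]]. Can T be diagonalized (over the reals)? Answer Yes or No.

No

Characteristic polynomial: p(μ) = μ^3 + 6μ^2 - 15μ - 100 = (μ - 4)(μ + 5)^2.
μ = -5 has algebraic multiplicity 2; rank(T + 5I) = 2, so geometric multiplicity = 1.
Geometric multiplicity < algebraic multiplicity, so T is not diagonalizable.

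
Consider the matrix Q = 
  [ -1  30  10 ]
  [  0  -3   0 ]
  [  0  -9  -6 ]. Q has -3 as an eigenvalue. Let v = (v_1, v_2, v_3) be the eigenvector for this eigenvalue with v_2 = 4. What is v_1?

0

Q + 3I = [[2, 30, 10], [0, 0, 0], [0, -9, -3]].
Solving (Q + 3I)v = 0 gives the eigenspace spanned by (0, 4, -12).
With v_2 = 4, v = (0, 4, -12), so v_1 = 0.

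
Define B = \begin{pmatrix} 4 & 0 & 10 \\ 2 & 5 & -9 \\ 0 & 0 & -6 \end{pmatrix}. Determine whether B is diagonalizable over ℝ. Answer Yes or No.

Characteristic polynomial: p(λ) = λ^3 - 3λ^2 - 34λ + 120 = (λ - 5)(λ - 4)(λ + 6).
All 3 eigenvalues are distinct, so B is diagonalizable.

Yes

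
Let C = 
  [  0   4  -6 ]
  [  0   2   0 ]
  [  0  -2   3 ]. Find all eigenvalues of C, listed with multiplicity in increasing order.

Characteristic polynomial: p(μ) = μ^3 - 5μ^2 + 6μ = μ(μ - 3)(μ - 2).
Roots (with multiplicity): 0, 2, 3.

0, 2, 3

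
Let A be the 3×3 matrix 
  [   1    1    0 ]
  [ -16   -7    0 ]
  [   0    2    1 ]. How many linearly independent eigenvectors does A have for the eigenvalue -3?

A + 3I = [[4, 1, 0], [-16, -4, 0], [0, 2, 4]].
This matrix has rank 2, so its null space has dimension 3 − 2 = 1.

1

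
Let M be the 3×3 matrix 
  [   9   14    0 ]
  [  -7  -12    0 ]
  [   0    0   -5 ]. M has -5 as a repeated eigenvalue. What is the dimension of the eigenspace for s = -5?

M + 5I = [[14, 14, 0], [-7, -7, 0], [0, 0, 0]].
This matrix has rank 1, so its null space has dimension 3 − 1 = 2.

2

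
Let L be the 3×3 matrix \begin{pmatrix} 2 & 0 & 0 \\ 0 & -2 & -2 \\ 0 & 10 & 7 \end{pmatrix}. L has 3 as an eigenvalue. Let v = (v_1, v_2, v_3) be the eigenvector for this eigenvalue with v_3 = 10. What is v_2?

-4

L − 3I = [[-1, 0, 0], [0, -5, -2], [0, 10, 4]].
Solving (L − 3I)v = 0 gives the eigenspace spanned by (0, -4, 10).
With v_3 = 10, v = (0, -4, 10), so v_2 = -4.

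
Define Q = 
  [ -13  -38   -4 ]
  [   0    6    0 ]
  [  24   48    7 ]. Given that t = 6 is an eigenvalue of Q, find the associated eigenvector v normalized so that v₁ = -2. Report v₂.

Q − 6I = [[-19, -38, -4], [0, 0, 0], [24, 48, 1]].
Solving (Q − 6I)v = 0 gives the eigenspace spanned by (-2, 1, 0).
With v₁ = -2, v = (-2, 1, 0), so v₂ = 1.

1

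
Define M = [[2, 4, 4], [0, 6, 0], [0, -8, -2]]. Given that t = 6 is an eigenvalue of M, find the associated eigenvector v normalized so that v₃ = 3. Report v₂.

-3

M − 6I = [[-4, 4, 4], [0, 0, 0], [0, -8, -8]].
Solving (M − 6I)v = 0 gives the eigenspace spanned by (0, -3, 3).
With v₃ = 3, v = (0, -3, 3), so v₂ = -3.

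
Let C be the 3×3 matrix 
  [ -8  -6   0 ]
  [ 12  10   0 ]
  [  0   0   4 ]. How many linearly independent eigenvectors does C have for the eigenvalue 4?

2

C − 4I = [[-12, -6, 0], [12, 6, 0], [0, 0, 0]].
This matrix has rank 1, so its null space has dimension 3 − 1 = 2.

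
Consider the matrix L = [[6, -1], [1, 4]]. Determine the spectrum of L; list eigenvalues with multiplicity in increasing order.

Characteristic polynomial: p(λ) = λ^2 - 10λ + 25 = (λ - 5)^2.
Roots (with multiplicity): 5, 5.

5, 5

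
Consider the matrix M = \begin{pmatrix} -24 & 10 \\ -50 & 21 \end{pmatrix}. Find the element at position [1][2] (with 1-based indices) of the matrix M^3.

Characteristic polynomial: s^2 + 3s - 4 = (s - 1)(s + 4), so the eigenvalues are -4, 1.
s=1: eigenvector (2, 5).
s=-4: eigenvector (1, 2).
P = [[2, 1], [5, 2]], D = diag(1, -4), P⁻¹ = [[-2, 1], [5, -2]].
M³ = P·diag(1, -64)·P⁻¹ = [[-324, 130], [-650, 261]].
The requested entry is 130.

130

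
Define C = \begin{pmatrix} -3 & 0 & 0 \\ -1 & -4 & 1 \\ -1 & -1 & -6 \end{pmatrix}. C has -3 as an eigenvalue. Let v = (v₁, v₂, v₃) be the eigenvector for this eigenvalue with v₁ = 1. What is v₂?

C + 3I = [[0, 0, 0], [-1, -1, 1], [-1, -1, -3]].
Solving (C + 3I)v = 0 gives the eigenspace spanned by (1, -1, 0).
With v₁ = 1, v = (1, -1, 0), so v₂ = -1.

-1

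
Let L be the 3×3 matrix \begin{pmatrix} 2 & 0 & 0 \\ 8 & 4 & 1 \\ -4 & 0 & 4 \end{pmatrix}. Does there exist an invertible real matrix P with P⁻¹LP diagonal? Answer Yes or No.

No

Characteristic polynomial: p(t) = t^3 - 10t^2 + 32t - 32 = (t - 4)^2(t - 2).
t = 4 has algebraic multiplicity 2; rank(L − 4I) = 2, so geometric multiplicity = 1.
Geometric multiplicity < algebraic multiplicity, so L is not diagonalizable.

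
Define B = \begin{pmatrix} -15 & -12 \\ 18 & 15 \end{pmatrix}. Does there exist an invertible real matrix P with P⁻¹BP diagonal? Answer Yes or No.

Characteristic polynomial: p(t) = t^2 - 9 = (t - 3)(t + 3).
All 2 eigenvalues are distinct, so B is diagonalizable.

Yes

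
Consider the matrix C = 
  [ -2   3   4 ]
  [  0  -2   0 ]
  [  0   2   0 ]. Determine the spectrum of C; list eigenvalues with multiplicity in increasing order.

Characteristic polynomial: p(t) = t^3 + 4t^2 + 4t = t(t + 2)^2.
Roots (with multiplicity): -2, -2, 0.

-2, -2, 0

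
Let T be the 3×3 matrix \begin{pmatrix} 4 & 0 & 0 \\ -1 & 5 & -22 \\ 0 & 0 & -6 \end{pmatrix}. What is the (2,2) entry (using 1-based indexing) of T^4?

Characteristic polynomial: r^3 - 3r^2 - 34r + 120 = (r - 5)(r - 4)(r + 6), so the eigenvalues are -6, 4, 5.
r=-6: eigenvector (0, 2, 1).
r=5: eigenvector (0, 1, 0).
r=4: eigenvector (1, 1, 0).
P = [[0, 0, 1], [2, 1, 1], [1, 0, 0]], D = diag(-6, 5, 4), P⁻¹ = [[0, 0, 1], [-1, 1, -2], [1, 0, 0]].
T⁴ = P·diag(1296, 625, 256)·P⁻¹ = [[256, 0, 0], [-369, 625, 1342], [0, 0, 1296]].
The requested entry is 625.

625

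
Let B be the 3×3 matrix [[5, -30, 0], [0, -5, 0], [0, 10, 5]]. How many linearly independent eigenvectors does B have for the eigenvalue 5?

2

B − 5I = [[0, -30, 0], [0, -10, 0], [0, 10, 0]].
This matrix has rank 1, so its null space has dimension 3 − 1 = 2.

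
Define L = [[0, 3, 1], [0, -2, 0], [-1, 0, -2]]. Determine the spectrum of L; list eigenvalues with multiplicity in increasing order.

-2, -1, -1

Characteristic polynomial: p(t) = t^3 + 4t^2 + 5t + 2 = (t + 1)^2(t + 2).
Roots (with multiplicity): -2, -1, -1.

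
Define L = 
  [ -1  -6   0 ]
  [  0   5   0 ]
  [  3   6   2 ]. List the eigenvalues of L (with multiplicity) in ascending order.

Characteristic polynomial: p(r) = r^3 - 6r^2 + 3r + 10 = (r - 5)(r - 2)(r + 1).
Roots (with multiplicity): -1, 2, 5.

-1, 2, 5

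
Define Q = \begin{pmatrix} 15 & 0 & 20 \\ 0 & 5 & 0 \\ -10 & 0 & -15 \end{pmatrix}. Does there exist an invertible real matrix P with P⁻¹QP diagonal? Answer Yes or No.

Characteristic polynomial: p(λ) = λ^3 - 5λ^2 - 25λ + 125 = (λ - 5)^2(λ + 5).
λ = 5 has algebraic multiplicity 2; rank(Q − 5I) = 1, so geometric multiplicity = 2.
Every eigenvalue has geometric = algebraic multiplicity, so Q is diagonalizable.

Yes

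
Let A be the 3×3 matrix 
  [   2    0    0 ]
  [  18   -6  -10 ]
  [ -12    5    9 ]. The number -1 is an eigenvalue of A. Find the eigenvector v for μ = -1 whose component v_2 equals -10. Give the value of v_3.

A + 1I = [[3, 0, 0], [18, -5, -10], [-12, 5, 10]].
Solving (A + 1I)v = 0 gives the eigenspace spanned by (0, -10, 5).
With v_2 = -10, v = (0, -10, 5), so v_3 = 5.

5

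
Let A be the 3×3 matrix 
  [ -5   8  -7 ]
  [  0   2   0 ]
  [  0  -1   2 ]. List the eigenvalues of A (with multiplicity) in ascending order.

-5, 2, 2

Characteristic polynomial: p(r) = r^3 + r^2 - 16r + 20 = (r - 2)^2(r + 5).
Roots (with multiplicity): -5, 2, 2.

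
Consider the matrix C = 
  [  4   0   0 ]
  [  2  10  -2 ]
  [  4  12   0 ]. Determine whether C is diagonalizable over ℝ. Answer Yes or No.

Yes

Characteristic polynomial: p(s) = s^3 - 14s^2 + 64s - 96 = (s - 6)(s - 4)^2.
s = 4 has algebraic multiplicity 2; rank(C − 4I) = 1, so geometric multiplicity = 2.
Every eigenvalue has geometric = algebraic multiplicity, so C is diagonalizable.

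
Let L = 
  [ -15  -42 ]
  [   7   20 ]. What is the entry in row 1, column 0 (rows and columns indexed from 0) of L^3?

Characteristic polynomial: λ^2 - 5λ - 6 = (λ - 6)(λ + 1), so the eigenvalues are -1, 6.
λ=-1: eigenvector (3, -1).
λ=6: eigenvector (-2, 1).
P = [[3, -2], [-1, 1]], D = diag(-1, 6), P⁻¹ = [[1, 2], [1, 3]].
L³ = P·diag(-1, 216)·P⁻¹ = [[-435, -1302], [217, 650]].
The requested entry is 217.

217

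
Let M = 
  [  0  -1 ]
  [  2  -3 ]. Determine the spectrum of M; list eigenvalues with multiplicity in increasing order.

-2, -1

Characteristic polynomial: p(μ) = μ^2 + 3μ + 2 = (μ + 1)(μ + 2).
Roots (with multiplicity): -2, -1.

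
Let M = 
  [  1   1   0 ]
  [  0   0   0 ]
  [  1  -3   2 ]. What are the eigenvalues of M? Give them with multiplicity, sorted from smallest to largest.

0, 1, 2

Characteristic polynomial: p(r) = r^3 - 3r^2 + 2r = r(r - 2)(r - 1).
Roots (with multiplicity): 0, 1, 2.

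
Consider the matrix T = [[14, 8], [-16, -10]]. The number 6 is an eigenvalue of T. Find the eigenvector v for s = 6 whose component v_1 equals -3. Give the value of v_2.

T − 6I = [[8, 8], [-16, -16]].
Solving (T − 6I)v = 0 gives the eigenspace spanned by (-3, 3).
With v_1 = -3, v = (-3, 3), so v_2 = 3.

3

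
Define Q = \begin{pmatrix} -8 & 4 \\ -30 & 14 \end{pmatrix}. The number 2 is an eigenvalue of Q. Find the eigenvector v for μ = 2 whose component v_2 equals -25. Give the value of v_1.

-10

Q − 2I = [[-10, 4], [-30, 12]].
Solving (Q − 2I)v = 0 gives the eigenspace spanned by (-10, -25).
With v_2 = -25, v = (-10, -25), so v_1 = -10.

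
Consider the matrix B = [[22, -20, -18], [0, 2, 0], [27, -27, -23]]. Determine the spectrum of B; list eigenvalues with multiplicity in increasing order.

Characteristic polynomial: p(μ) = μ^3 - μ^2 - 22μ + 40 = (μ - 4)(μ - 2)(μ + 5).
Roots (with multiplicity): -5, 2, 4.

-5, 2, 4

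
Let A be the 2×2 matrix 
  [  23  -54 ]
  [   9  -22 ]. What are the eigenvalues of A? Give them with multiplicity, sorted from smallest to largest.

Characteristic polynomial: p(t) = t^2 - t - 20 = (t - 5)(t + 4).
Roots (with multiplicity): -4, 5.

-4, 5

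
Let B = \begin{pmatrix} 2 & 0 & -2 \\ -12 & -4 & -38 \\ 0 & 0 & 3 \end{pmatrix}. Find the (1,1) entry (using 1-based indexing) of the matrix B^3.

Characteristic polynomial: s^3 - s^2 - 14s + 24 = (s - 3)(s - 2)(s + 4), so the eigenvalues are -4, 2, 3.
s=-4: eigenvector (0, 1, 0).
s=2: eigenvector (1, -2, 0).
s=3: eigenvector (-2, -2, 1).
P = [[0, 1, -2], [1, -2, -2], [0, 0, 1]], D = diag(-4, 2, 3), P⁻¹ = [[2, 1, 6], [1, 0, 2], [0, 0, 1]].
B³ = P·diag(-64, 8, 27)·P⁻¹ = [[8, 0, -38], [-144, -64, -470], [0, 0, 27]].
The requested entry is 8.

8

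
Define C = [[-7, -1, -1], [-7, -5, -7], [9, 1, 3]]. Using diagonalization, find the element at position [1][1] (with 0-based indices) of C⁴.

625

Characteristic polynomial: s^3 + 9s^2 + 8s - 60 = (s - 2)(s + 5)(s + 6), so the eigenvalues are -6, -5, 2.
s=-6: eigenvector (1, 0, -1).
s=-5: eigenvector (-1, 1, 1).
s=2: eigenvector (0, -1, 1).
P = [[1, -1, 0], [0, 1, -1], [-1, 1, 1]], D = diag(-6, -5, 2), P⁻¹ = [[2, 1, 1], [1, 1, 1], [1, 0, 1]].
C⁴ = P·diag(1296, 625, 16)·P⁻¹ = [[1967, 671, 671], [609, 625, 609], [-1951, -671, -655]].
The requested entry is 625.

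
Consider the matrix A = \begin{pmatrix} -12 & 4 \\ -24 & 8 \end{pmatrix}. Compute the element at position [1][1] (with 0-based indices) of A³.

Characteristic polynomial: t^2 + 4t = t(t + 4), so the eigenvalues are -4, 0.
t=0: eigenvector (-1, -3).
t=-4: eigenvector (-1, -2).
P = [[-1, -1], [-3, -2]], D = diag(0, -4), P⁻¹ = [[2, -1], [-3, 1]].
A³ = P·diag(0, -64)·P⁻¹ = [[-192, 64], [-384, 128]].
The requested entry is 128.

128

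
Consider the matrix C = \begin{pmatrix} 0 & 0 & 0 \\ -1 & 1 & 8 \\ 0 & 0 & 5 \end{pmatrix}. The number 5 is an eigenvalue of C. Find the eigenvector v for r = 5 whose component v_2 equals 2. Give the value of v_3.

C − 5I = [[-5, 0, 0], [-1, -4, 8], [0, 0, 0]].
Solving (C − 5I)v = 0 gives the eigenspace spanned by (0, 2, 1).
With v_2 = 2, v = (0, 2, 1), so v_3 = 1.

1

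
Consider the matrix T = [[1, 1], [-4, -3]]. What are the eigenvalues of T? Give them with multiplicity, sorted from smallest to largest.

-1, -1

Characteristic polynomial: p(λ) = λ^2 + 2λ + 1 = (λ + 1)^2.
Roots (with multiplicity): -1, -1.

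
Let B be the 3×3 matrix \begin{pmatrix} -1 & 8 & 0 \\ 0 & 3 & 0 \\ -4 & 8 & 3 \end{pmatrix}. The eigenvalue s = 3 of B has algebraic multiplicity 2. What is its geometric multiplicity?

B − 3I = [[-4, 8, 0], [0, 0, 0], [-4, 8, 0]].
This matrix has rank 1, so its null space has dimension 3 − 1 = 2.

2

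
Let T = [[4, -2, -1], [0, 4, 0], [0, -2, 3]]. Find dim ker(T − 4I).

T − 4I = [[0, -2, -1], [0, 0, 0], [0, -2, -1]].
This matrix has rank 1, so its null space has dimension 3 − 1 = 2.

2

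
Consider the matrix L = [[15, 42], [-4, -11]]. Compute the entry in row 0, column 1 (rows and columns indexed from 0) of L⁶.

Characteristic polynomial: t^2 - 4t + 3 = (t - 3)(t - 1), so the eigenvalues are 1, 3.
t=3: eigenvector (7, -2).
t=1: eigenvector (-3, 1).
P = [[7, -3], [-2, 1]], D = diag(3, 1), P⁻¹ = [[1, 3], [2, 7]].
L⁶ = P·diag(729, 1)·P⁻¹ = [[5097, 15288], [-1456, -4367]].
The requested entry is 15288.

15288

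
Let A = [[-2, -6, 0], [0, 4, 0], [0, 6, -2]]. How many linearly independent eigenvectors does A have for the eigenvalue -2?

2

A + 2I = [[0, -6, 0], [0, 6, 0], [0, 6, 0]].
This matrix has rank 1, so its null space has dimension 3 − 1 = 2.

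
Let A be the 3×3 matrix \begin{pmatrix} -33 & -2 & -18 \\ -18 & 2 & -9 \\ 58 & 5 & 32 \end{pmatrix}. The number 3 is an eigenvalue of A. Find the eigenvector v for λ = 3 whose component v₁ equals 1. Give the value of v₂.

A − 3I = [[-36, -2, -18], [-18, -1, -9], [58, 5, 29]].
Solving (A − 3I)v = 0 gives the eigenspace spanned by (1, 0, -2).
With v₁ = 1, v = (1, 0, -2), so v₂ = 0.

0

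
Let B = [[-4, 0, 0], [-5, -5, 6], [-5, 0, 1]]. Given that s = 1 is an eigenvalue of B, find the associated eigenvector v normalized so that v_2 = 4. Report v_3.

4

B − 1I = [[-5, 0, 0], [-5, -6, 6], [-5, 0, 0]].
Solving (B − 1I)v = 0 gives the eigenspace spanned by (0, 4, 4).
With v_2 = 4, v = (0, 4, 4), so v_3 = 4.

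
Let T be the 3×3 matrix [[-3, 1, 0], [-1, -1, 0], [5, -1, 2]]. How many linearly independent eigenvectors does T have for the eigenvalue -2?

T + 2I = [[-1, 1, 0], [-1, 1, 0], [5, -1, 4]].
This matrix has rank 2, so its null space has dimension 3 − 2 = 1.

1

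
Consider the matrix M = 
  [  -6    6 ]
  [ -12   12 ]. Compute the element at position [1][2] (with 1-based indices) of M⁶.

Characteristic polynomial: r^2 - 6r = r(r - 6), so the eigenvalues are 0, 6.
r=0: eigenvector (-1, -1).
r=6: eigenvector (1, 2).
P = [[-1, 1], [-1, 2]], D = diag(0, 6), P⁻¹ = [[-2, 1], [-1, 1]].
M⁶ = P·diag(0, 46656)·P⁻¹ = [[-46656, 46656], [-93312, 93312]].
The requested entry is 46656.

46656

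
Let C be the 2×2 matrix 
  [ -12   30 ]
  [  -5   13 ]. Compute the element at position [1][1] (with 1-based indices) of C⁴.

-114

Characteristic polynomial: t^2 - t - 6 = (t - 3)(t + 2), so the eigenvalues are -2, 3.
t=-2: eigenvector (3, 1).
t=3: eigenvector (2, 1).
P = [[3, 2], [1, 1]], D = diag(-2, 3), P⁻¹ = [[1, -2], [-1, 3]].
C⁴ = P·diag(16, 81)·P⁻¹ = [[-114, 390], [-65, 211]].
The requested entry is -114.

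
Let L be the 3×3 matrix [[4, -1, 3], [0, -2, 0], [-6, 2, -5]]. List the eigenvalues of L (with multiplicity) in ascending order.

Characteristic polynomial: p(r) = r^3 + 3r^2 - 4 = (r - 1)(r + 2)^2.
Roots (with multiplicity): -2, -2, 1.

-2, -2, 1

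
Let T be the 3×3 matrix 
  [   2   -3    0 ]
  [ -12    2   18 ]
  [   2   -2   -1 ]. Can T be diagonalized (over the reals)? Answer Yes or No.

No

Characteristic polynomial: p(λ) = λ^3 - 3λ^2 + 4 = (λ - 2)^2(λ + 1).
λ = 2 has algebraic multiplicity 2; rank(T − 2I) = 2, so geometric multiplicity = 1.
Geometric multiplicity < algebraic multiplicity, so T is not diagonalizable.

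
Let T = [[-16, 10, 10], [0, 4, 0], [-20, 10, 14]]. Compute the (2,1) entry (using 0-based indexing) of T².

Characteristic polynomial: s^3 - 2s^2 - 32s + 96 = (s - 4)^2(s + 6), so the eigenvalues are -6, 4, 4.
s=4: eigenvector (1, 1, 1).
s=4: eigenvector (1, 2, 0).
s=-6: eigenvector (1, 0, 1).
P = [[1, 1, 1], [1, 2, 0], [1, 0, 1]], D = diag(4, 4, -6), P⁻¹ = [[-2, 1, 2], [1, 0, -1], [2, -1, -1]].
T² = P·diag(16, 16, 36)·P⁻¹ = [[56, -20, -20], [0, 16, 0], [40, -20, -4]].
The requested entry is -20.

-20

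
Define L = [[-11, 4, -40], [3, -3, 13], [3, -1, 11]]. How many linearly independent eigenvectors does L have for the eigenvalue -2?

1

L + 2I = [[-9, 4, -40], [3, -1, 13], [3, -1, 13]].
This matrix has rank 2, so its null space has dimension 3 − 2 = 1.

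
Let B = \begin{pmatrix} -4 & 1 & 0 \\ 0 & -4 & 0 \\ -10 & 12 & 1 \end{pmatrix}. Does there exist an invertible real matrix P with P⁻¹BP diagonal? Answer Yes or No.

Characteristic polynomial: p(t) = t^3 + 7t^2 + 8t - 16 = (t - 1)(t + 4)^2.
t = -4 has algebraic multiplicity 2; rank(B + 4I) = 2, so geometric multiplicity = 1.
Geometric multiplicity < algebraic multiplicity, so B is not diagonalizable.

No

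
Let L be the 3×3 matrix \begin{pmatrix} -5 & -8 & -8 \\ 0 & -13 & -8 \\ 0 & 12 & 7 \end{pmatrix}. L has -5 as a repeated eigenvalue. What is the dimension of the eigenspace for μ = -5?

L + 5I = [[0, -8, -8], [0, -8, -8], [0, 12, 12]].
This matrix has rank 1, so its null space has dimension 3 − 1 = 2.

2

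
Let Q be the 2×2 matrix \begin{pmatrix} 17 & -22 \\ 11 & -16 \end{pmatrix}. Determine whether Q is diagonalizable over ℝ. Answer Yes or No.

Yes

Characteristic polynomial: p(μ) = μ^2 - μ - 30 = (μ - 6)(μ + 5).
All 2 eigenvalues are distinct, so Q is diagonalizable.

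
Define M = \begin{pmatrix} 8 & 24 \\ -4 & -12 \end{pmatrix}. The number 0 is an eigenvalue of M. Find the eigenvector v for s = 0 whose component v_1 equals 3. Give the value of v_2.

M = [[8, 24], [-4, -12]].
Solving (M)v = 0 gives the eigenspace spanned by (3, -1).
With v_1 = 3, v = (3, -1), so v_2 = -1.

-1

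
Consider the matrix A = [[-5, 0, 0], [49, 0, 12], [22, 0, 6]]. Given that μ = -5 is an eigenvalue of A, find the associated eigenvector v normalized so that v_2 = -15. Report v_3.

A + 5I = [[0, 0, 0], [49, 5, 12], [22, 0, 11]].
Solving (A + 5I)v = 0 gives the eigenspace spanned by (3, -15, -6).
With v_2 = -15, v = (3, -15, -6), so v_3 = -6.

-6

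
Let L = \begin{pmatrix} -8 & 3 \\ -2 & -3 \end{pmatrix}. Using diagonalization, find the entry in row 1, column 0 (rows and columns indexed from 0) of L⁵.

-9302

Characteristic polynomial: μ^2 + 11μ + 30 = (μ + 5)(μ + 6), so the eigenvalues are -6, -5.
μ=-6: eigenvector (3, 2).
μ=-5: eigenvector (1, 1).
P = [[3, 1], [2, 1]], D = diag(-6, -5), P⁻¹ = [[1, -1], [-2, 3]].
L⁵ = P·diag(-7776, -3125)·P⁻¹ = [[-17078, 13953], [-9302, 6177]].
The requested entry is -9302.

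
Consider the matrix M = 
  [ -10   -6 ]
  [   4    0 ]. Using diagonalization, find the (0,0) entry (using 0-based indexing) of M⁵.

Characteristic polynomial: r^2 + 10r + 24 = (r + 4)(r + 6), so the eigenvalues are -6, -4.
r=-6: eigenvector (3, -2).
r=-4: eigenvector (1, -1).
P = [[3, 1], [-2, -1]], D = diag(-6, -4), P⁻¹ = [[1, 1], [-2, -3]].
M⁵ = P·diag(-7776, -1024)·P⁻¹ = [[-21280, -20256], [13504, 12480]].
The requested entry is -21280.

-21280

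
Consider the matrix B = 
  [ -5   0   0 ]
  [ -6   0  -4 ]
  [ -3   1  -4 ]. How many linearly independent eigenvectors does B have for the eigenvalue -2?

B + 2I = [[-3, 0, 0], [-6, 2, -4], [-3, 1, -2]].
This matrix has rank 2, so its null space has dimension 3 − 2 = 1.

1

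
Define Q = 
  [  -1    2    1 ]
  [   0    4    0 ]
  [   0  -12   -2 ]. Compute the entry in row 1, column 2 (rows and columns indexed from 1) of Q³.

14

Characteristic polynomial: λ^3 - λ^2 - 10λ - 8 = (λ - 4)(λ + 1)(λ + 2), so the eigenvalues are -2, -1, 4.
λ=-1: eigenvector (1, 0, 0).
λ=4: eigenvector (0, 1, -2).
λ=-2: eigenvector (-1, 0, 1).
P = [[1, 0, -1], [0, 1, 0], [0, -2, 1]], D = diag(-1, 4, -2), P⁻¹ = [[1, 2, 1], [0, 1, 0], [0, 2, 1]].
Q³ = P·diag(-1, 64, -8)·P⁻¹ = [[-1, 14, 7], [0, 64, 0], [0, -144, -8]].
The requested entry is 14.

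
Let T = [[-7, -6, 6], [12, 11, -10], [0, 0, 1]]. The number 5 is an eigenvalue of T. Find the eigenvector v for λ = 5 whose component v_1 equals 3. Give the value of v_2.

T − 5I = [[-12, -6, 6], [12, 6, -10], [0, 0, -4]].
Solving (T − 5I)v = 0 gives the eigenspace spanned by (3, -6, 0).
With v_1 = 3, v = (3, -6, 0), so v_2 = -6.

-6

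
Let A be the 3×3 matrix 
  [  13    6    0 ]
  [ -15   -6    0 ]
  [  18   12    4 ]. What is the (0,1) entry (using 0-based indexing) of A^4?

1050

Characteristic polynomial: s^3 - 11s^2 + 40s - 48 = (s - 4)^2(s - 3), so the eigenvalues are 3, 4, 4.
s=4: eigenvector (2, -3, 4).
s=3: eigenvector (3, -5, 6).
s=4: eigenvector (0, 0, 1).
P = [[2, 3, 0], [-3, -5, 0], [4, 6, 1]], D = diag(4, 3, 4), P⁻¹ = [[5, 3, 0], [-3, -2, 0], [-2, 0, 1]].
A⁴ = P·diag(256, 81, 256)·P⁻¹ = [[1831, 1050, 0], [-2625, -1494, 0], [3150, 2100, 256]].
The requested entry is 1050.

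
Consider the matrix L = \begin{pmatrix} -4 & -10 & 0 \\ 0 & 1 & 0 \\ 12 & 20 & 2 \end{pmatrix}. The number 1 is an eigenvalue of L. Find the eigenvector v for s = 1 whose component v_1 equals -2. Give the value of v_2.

L − 1I = [[-5, -10, 0], [0, 0, 0], [12, 20, 1]].
Solving (L − 1I)v = 0 gives the eigenspace spanned by (-2, 1, 4).
With v_1 = -2, v = (-2, 1, 4), so v_2 = 1.

1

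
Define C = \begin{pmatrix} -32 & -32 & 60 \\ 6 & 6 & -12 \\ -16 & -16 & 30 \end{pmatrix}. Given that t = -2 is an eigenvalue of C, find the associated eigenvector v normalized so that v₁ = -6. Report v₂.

C + 2I = [[-30, -32, 60], [6, 8, -12], [-16, -16, 32]].
Solving (C + 2I)v = 0 gives the eigenspace spanned by (-6, 0, -3).
With v₁ = -6, v = (-6, 0, -3), so v₂ = 0.

0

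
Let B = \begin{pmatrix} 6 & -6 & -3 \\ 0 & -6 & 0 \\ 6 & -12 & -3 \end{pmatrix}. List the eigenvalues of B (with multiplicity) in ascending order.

-6, 0, 3

Characteristic polynomial: p(λ) = λ^3 + 3λ^2 - 18λ = λ(λ - 3)(λ + 6).
Roots (with multiplicity): -6, 0, 3.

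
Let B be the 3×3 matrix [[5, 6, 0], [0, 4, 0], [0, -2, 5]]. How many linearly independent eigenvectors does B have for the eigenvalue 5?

B − 5I = [[0, 6, 0], [0, -1, 0], [0, -2, 0]].
This matrix has rank 1, so its null space has dimension 3 − 1 = 2.

2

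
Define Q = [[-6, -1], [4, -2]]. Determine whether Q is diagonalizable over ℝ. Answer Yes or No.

No

Characteristic polynomial: p(r) = r^2 + 8r + 16 = (r + 4)^2.
r = -4 has algebraic multiplicity 2; rank(Q + 4I) = 1, so geometric multiplicity = 1.
Geometric multiplicity < algebraic multiplicity, so Q is not diagonalizable.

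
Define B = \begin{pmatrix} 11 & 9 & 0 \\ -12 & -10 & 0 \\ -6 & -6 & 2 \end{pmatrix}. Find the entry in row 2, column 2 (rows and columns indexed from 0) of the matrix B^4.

Characteristic polynomial: t^3 - 3t^2 + 4 = (t - 2)^2(t + 1), so the eigenvalues are -1, 2, 2.
t=-1: eigenvector (-3, 4, 2).
t=2: eigenvector (-2, 2, 1).
t=2: eigenvector (-1, 1, 1).
P = [[-3, -2, -1], [4, 2, 1], [2, 1, 1]], D = diag(-1, 2, 2), P⁻¹ = [[1, 1, 0], [-2, -1, -1], [0, -1, 2]].
B⁴ = P·diag(1, 16, 16)·P⁻¹ = [[61, 45, 0], [-60, -44, 0], [-30, -30, 16]].
The requested entry is 16.

16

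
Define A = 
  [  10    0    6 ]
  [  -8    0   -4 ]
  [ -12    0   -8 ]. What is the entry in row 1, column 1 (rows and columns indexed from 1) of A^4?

496

Characteristic polynomial: λ^3 - 2λ^2 - 8λ = λ(λ - 4)(λ + 2), so the eigenvalues are -2, 0, 4.
λ=-2: eigenvector (-1, 0, 2).
λ=0: eigenvector (0, 1, 0).
λ=4: eigenvector (-1, 1, 1).
P = [[-1, 0, -1], [0, 1, 1], [2, 0, 1]], D = diag(-2, 0, 4), P⁻¹ = [[1, 0, 1], [2, 1, 1], [-2, 0, -1]].
A⁴ = P·diag(16, 0, 256)·P⁻¹ = [[496, 0, 240], [-512, 0, -256], [-480, 0, -224]].
The requested entry is 496.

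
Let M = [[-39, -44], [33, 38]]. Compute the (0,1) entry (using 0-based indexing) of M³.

Characteristic polynomial: t^2 + t - 30 = (t - 5)(t + 6), so the eigenvalues are -6, 5.
t=5: eigenvector (-1, 1).
t=-6: eigenvector (4, -3).
P = [[-1, 4], [1, -3]], D = diag(5, -6), P⁻¹ = [[3, 4], [1, 1]].
M³ = P·diag(125, -216)·P⁻¹ = [[-1239, -1364], [1023, 1148]].
The requested entry is -1364.

-1364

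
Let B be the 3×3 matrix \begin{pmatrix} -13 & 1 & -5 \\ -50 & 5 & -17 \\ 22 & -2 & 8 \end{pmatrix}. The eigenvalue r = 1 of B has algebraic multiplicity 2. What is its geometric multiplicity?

B − 1I = [[-14, 1, -5], [-50, 4, -17], [22, -2, 7]].
This matrix has rank 2, so its null space has dimension 3 − 2 = 1.

1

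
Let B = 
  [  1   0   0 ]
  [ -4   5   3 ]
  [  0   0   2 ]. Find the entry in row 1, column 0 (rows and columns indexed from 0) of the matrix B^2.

Characteristic polynomial: μ^3 - 8μ^2 + 17μ - 10 = (μ - 5)(μ - 2)(μ - 1), so the eigenvalues are 1, 2, 5.
μ=1: eigenvector (1, 1, 0).
μ=5: eigenvector (0, 1, 0).
μ=2: eigenvector (0, -1, 1).
P = [[1, 0, 0], [1, 1, -1], [0, 0, 1]], D = diag(1, 5, 2), P⁻¹ = [[1, 0, 0], [-1, 1, 1], [0, 0, 1]].
B² = P·diag(1, 25, 4)·P⁻¹ = [[1, 0, 0], [-24, 25, 21], [0, 0, 4]].
The requested entry is -24.

-24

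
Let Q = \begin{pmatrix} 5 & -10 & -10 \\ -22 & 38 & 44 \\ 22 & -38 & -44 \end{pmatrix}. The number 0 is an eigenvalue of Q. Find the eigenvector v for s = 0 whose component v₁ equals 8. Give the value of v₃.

Q = [[5, -10, -10], [-22, 38, 44], [22, -38, -44]].
Solving (Q)v = 0 gives the eigenspace spanned by (8, 0, 4).
With v₁ = 8, v = (8, 0, 4), so v₃ = 4.

4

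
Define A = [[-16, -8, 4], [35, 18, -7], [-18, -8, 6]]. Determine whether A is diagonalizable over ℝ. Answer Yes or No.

No

Characteristic polynomial: p(t) = t^3 - 8t^2 + 20t - 16 = (t - 4)(t - 2)^2.
t = 2 has algebraic multiplicity 2; rank(A − 2I) = 2, so geometric multiplicity = 1.
Geometric multiplicity < algebraic multiplicity, so A is not diagonalizable.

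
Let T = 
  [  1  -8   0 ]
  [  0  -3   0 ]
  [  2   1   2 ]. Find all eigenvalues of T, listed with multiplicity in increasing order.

Characteristic polynomial: p(r) = r^3 - 7r + 6 = (r - 2)(r - 1)(r + 3).
Roots (with multiplicity): -3, 1, 2.

-3, 1, 2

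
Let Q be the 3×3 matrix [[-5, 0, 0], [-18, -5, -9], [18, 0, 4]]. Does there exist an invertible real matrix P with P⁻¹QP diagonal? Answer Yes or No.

Characteristic polynomial: p(s) = s^3 + 6s^2 - 15s - 100 = (s - 4)(s + 5)^2.
s = -5 has algebraic multiplicity 2; rank(Q + 5I) = 1, so geometric multiplicity = 2.
Every eigenvalue has geometric = algebraic multiplicity, so Q is diagonalizable.

Yes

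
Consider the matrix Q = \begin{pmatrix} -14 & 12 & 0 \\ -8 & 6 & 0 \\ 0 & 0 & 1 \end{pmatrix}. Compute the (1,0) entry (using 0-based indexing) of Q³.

Characteristic polynomial: s^3 + 7s^2 + 4s - 12 = (s - 1)(s + 2)(s + 6), so the eigenvalues are -6, -2, 1.
s=-6: eigenvector (3, 2, 0).
s=-2: eigenvector (1, 1, 0).
s=1: eigenvector (0, 0, 1).
P = [[3, 1, 0], [2, 1, 0], [0, 0, 1]], D = diag(-6, -2, 1), P⁻¹ = [[1, -1, 0], [-2, 3, 0], [0, 0, 1]].
Q³ = P·diag(-216, -8, 1)·P⁻¹ = [[-632, 624, 0], [-416, 408, 0], [0, 0, 1]].
The requested entry is -416.

-416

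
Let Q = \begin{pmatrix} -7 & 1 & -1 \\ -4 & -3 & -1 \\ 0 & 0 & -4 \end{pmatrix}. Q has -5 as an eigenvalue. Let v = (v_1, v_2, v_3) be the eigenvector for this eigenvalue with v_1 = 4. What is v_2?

8

Q + 5I = [[-2, 1, -1], [-4, 2, -1], [0, 0, 1]].
Solving (Q + 5I)v = 0 gives the eigenspace spanned by (4, 8, 0).
With v_1 = 4, v = (4, 8, 0), so v_2 = 8.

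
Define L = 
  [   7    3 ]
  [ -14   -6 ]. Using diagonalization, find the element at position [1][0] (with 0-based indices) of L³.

-14

Characteristic polynomial: r^2 - r = r(r - 1), so the eigenvalues are 0, 1.
r=1: eigenvector (1, -2).
r=0: eigenvector (-3, 7).
P = [[1, -3], [-2, 7]], D = diag(1, 0), P⁻¹ = [[7, 3], [2, 1]].
L³ = P·diag(1, 0)·P⁻¹ = [[7, 3], [-14, -6]].
The requested entry is -14.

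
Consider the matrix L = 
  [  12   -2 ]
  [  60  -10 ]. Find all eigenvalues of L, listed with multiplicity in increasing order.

0, 2

Characteristic polynomial: p(λ) = λ^2 - 2λ = λ(λ - 2).
Roots (with multiplicity): 0, 2.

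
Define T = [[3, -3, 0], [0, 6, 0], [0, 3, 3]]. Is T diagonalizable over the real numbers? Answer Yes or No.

Characteristic polynomial: p(r) = r^3 - 12r^2 + 45r - 54 = (r - 6)(r - 3)^2.
r = 3 has algebraic multiplicity 2; rank(T − 3I) = 1, so geometric multiplicity = 2.
Every eigenvalue has geometric = algebraic multiplicity, so T is diagonalizable.

Yes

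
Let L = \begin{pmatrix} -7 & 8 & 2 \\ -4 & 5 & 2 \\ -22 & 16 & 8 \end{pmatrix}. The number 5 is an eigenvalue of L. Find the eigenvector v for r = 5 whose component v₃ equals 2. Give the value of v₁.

1

L − 5I = [[-12, 8, 2], [-4, 0, 2], [-22, 16, 3]].
Solving (L − 5I)v = 0 gives the eigenspace spanned by (1, 1, 2).
With v₃ = 2, v = (1, 1, 2), so v₁ = 1.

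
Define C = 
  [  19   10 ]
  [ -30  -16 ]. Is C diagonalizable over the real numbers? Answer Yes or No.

Characteristic polynomial: p(t) = t^2 - 3t - 4 = (t - 4)(t + 1).
All 2 eigenvalues are distinct, so C is diagonalizable.

Yes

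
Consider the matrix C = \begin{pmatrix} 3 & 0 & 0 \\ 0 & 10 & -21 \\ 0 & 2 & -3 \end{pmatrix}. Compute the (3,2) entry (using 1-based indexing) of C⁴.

350

Characteristic polynomial: r^3 - 10r^2 + 33r - 36 = (r - 4)(r - 3)^2, so the eigenvalues are 3, 3, 4.
r=3: eigenvector (1, 0, 0).
r=3: eigenvector (0, 3, 1).
r=4: eigenvector (0, 7, 2).
P = [[1, 0, 0], [0, 3, 7], [0, 1, 2]], D = diag(3, 3, 4), P⁻¹ = [[1, 0, 0], [0, -2, 7], [0, 1, -3]].
C⁴ = P·diag(81, 81, 256)·P⁻¹ = [[81, 0, 0], [0, 1306, -3675], [0, 350, -969]].
The requested entry is 350.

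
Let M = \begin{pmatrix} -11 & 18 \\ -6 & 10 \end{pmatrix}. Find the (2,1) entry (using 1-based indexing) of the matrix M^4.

30

Characteristic polynomial: t^2 + t - 2 = (t - 1)(t + 2), so the eigenvalues are -2, 1.
t=-2: eigenvector (2, 1).
t=1: eigenvector (-3, -2).
P = [[2, -3], [1, -2]], D = diag(-2, 1), P⁻¹ = [[2, -3], [1, -2]].
M⁴ = P·diag(16, 1)·P⁻¹ = [[61, -90], [30, -44]].
The requested entry is 30.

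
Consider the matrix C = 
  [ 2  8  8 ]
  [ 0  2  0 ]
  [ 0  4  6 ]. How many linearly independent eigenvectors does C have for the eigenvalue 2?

2

C − 2I = [[0, 8, 8], [0, 0, 0], [0, 4, 4]].
This matrix has rank 1, so its null space has dimension 3 − 1 = 2.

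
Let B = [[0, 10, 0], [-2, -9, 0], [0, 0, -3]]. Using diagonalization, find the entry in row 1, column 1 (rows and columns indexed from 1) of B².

Characteristic polynomial: t^3 + 12t^2 + 47t + 60 = (t + 3)(t + 4)(t + 5), so the eigenvalues are -5, -4, -3.
t=-4: eigenvector (5, -2, 0).
t=-5: eigenvector (-2, 1, 0).
t=-3: eigenvector (0, 0, 1).
P = [[5, -2, 0], [-2, 1, 0], [0, 0, 1]], D = diag(-4, -5, -3), P⁻¹ = [[1, 2, 0], [2, 5, 0], [0, 0, 1]].
B² = P·diag(16, 25, 9)·P⁻¹ = [[-20, -90, 0], [18, 61, 0], [0, 0, 9]].
The requested entry is -20.

-20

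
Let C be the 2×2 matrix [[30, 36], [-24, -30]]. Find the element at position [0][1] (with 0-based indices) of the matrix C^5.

46656

Characteristic polynomial: s^2 - 36 = (s - 6)(s + 6), so the eigenvalues are -6, 6.
s=6: eigenvector (3, -2).
s=-6: eigenvector (-1, 1).
P = [[3, -1], [-2, 1]], D = diag(6, -6), P⁻¹ = [[1, 1], [2, 3]].
C⁵ = P·diag(7776, -7776)·P⁻¹ = [[38880, 46656], [-31104, -38880]].
The requested entry is 46656.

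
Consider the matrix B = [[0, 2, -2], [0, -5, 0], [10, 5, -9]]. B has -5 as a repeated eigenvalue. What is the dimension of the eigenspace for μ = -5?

1

B + 5I = [[5, 2, -2], [0, 0, 0], [10, 5, -4]].
This matrix has rank 2, so its null space has dimension 3 − 2 = 1.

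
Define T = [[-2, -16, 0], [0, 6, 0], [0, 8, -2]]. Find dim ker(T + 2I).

T + 2I = [[0, -16, 0], [0, 8, 0], [0, 8, 0]].
This matrix has rank 1, so its null space has dimension 3 − 1 = 2.

2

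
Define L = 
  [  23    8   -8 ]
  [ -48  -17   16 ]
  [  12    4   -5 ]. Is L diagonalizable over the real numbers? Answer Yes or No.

Characteristic polynomial: p(t) = t^3 - t^2 - 5t - 3 = (t - 3)(t + 1)^2.
t = -1 has algebraic multiplicity 2; rank(L + 1I) = 1, so geometric multiplicity = 2.
Every eigenvalue has geometric = algebraic multiplicity, so L is diagonalizable.

Yes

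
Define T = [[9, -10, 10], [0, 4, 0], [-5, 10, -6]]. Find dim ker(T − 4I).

2

T − 4I = [[5, -10, 10], [0, 0, 0], [-5, 10, -10]].
This matrix has rank 1, so its null space has dimension 3 − 1 = 2.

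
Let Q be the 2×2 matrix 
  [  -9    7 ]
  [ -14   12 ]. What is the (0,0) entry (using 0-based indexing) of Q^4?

Characteristic polynomial: r^2 - 3r - 10 = (r - 5)(r + 2), so the eigenvalues are -2, 5.
r=-2: eigenvector (-1, -1).
r=5: eigenvector (1, 2).
P = [[-1, 1], [-1, 2]], D = diag(-2, 5), P⁻¹ = [[-2, 1], [-1, 1]].
Q⁴ = P·diag(16, 625)·P⁻¹ = [[-593, 609], [-1218, 1234]].
The requested entry is -593.

-593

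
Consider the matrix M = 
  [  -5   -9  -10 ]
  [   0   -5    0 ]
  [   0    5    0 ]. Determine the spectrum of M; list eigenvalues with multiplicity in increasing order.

-5, -5, 0

Characteristic polynomial: p(λ) = λ^3 + 10λ^2 + 25λ = λ(λ + 5)^2.
Roots (with multiplicity): -5, -5, 0.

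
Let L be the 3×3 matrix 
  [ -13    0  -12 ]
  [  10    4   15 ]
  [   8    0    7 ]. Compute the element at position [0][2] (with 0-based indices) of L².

Characteristic polynomial: t^3 + 2t^2 - 19t - 20 = (t - 4)(t + 1)(t + 5), so the eigenvalues are -5, -1, 4.
t=-5: eigenvector (3, 0, -2).
t=4: eigenvector (0, 1, 0).
t=-1: eigenvector (-1, -1, 1).
P = [[3, 0, -1], [0, 1, -1], [-2, 0, 1]], D = diag(-5, 4, -1), P⁻¹ = [[1, 0, 1], [2, 1, 3], [2, 0, 3]].
L² = P·diag(25, 16, 1)·P⁻¹ = [[73, 0, 72], [30, 16, 45], [-48, 0, -47]].
The requested entry is 72.

72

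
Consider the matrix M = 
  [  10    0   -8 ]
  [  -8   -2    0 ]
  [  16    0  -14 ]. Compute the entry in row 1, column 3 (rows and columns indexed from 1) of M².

Characteristic polynomial: t^3 + 6t^2 - 4t - 24 = (t - 2)(t + 2)(t + 6), so the eigenvalues are -6, -2, 2.
t=2: eigenvector (1, -2, 1).
t=-6: eigenvector (1, 2, 2).
t=-2: eigenvector (0, 1, 0).
P = [[1, 1, 0], [-2, 2, 1], [1, 2, 0]], D = diag(2, -6, -2), P⁻¹ = [[2, 0, -1], [-1, 0, 1], [6, 1, -4]].
M² = P·diag(4, 36, 4)·P⁻¹ = [[-28, 0, 32], [-64, 4, 64], [-64, 0, 68]].
The requested entry is 32.

32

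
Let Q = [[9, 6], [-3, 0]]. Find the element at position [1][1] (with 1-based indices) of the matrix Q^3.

Characteristic polynomial: μ^2 - 9μ + 18 = (μ - 6)(μ - 3), so the eigenvalues are 3, 6.
μ=6: eigenvector (2, -1).
μ=3: eigenvector (-1, 1).
P = [[2, -1], [-1, 1]], D = diag(6, 3), P⁻¹ = [[1, 1], [1, 2]].
Q³ = P·diag(216, 27)·P⁻¹ = [[405, 378], [-189, -162]].
The requested entry is 405.

405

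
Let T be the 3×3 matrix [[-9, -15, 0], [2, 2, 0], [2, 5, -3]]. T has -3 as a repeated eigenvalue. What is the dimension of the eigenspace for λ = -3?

T + 3I = [[-6, -15, 0], [2, 5, 0], [2, 5, 0]].
This matrix has rank 1, so its null space has dimension 3 − 1 = 2.

2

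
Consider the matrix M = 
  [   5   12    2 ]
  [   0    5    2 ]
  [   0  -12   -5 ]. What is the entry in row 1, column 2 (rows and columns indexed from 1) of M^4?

2496

Characteristic polynomial: t^3 - 5t^2 - t + 5 = (t - 5)(t - 1)(t + 1), so the eigenvalues are -1, 1, 5.
t=-1: eigenvector (1, -1, 3).
t=1: eigenvector (-2, 1, -2).
t=5: eigenvector (1, 0, 0).
P = [[1, -2, 1], [-1, 1, 0], [3, -2, 0]], D = diag(-1, 1, 5), P⁻¹ = [[0, 2, 1], [0, 3, 1], [1, 4, 1]].
M⁴ = P·diag(1, 1, 625)·P⁻¹ = [[625, 2496, 624], [0, 1, 0], [0, 0, 1]].
The requested entry is 2496.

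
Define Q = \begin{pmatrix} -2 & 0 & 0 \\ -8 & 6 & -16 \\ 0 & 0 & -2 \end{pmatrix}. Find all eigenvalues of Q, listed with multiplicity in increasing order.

-2, -2, 6

Characteristic polynomial: p(t) = t^3 - 2t^2 - 20t - 24 = (t - 6)(t + 2)^2.
Roots (with multiplicity): -2, -2, 6.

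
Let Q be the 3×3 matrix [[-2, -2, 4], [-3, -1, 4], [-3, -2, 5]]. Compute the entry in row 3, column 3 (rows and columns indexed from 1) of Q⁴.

5

Characteristic polynomial: r^3 - 2r^2 + r = r(r - 1)^2, so the eigenvalues are 0, 1, 1.
r=0: eigenvector (1, 1, 1).
r=1: eigenvector (-2, -1, -2).
r=1: eigenvector (0, 2, 1).
P = [[1, -2, 0], [1, -1, 2], [1, -2, 1]], D = diag(0, 1, 1), P⁻¹ = [[3, 2, -4], [1, 1, -2], [-1, 0, 1]].
Q⁴ = P·diag(0, 1, 1)·P⁻¹ = [[-2, -2, 4], [-3, -1, 4], [-3, -2, 5]].
The requested entry is 5.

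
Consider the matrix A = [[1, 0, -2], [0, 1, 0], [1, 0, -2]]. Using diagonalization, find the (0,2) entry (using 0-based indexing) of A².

2

Characteristic polynomial: λ^3 - λ = λ(λ - 1)(λ + 1), so the eigenvalues are -1, 0, 1.
λ=0: eigenvector (2, 0, 1).
λ=1: eigenvector (0, 1, 0).
λ=-1: eigenvector (1, 0, 1).
P = [[2, 0, 1], [0, 1, 0], [1, 0, 1]], D = diag(0, 1, -1), P⁻¹ = [[1, 0, -1], [0, 1, 0], [-1, 0, 2]].
A² = P·diag(0, 1, 1)·P⁻¹ = [[-1, 0, 2], [0, 1, 0], [-1, 0, 2]].
The requested entry is 2.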